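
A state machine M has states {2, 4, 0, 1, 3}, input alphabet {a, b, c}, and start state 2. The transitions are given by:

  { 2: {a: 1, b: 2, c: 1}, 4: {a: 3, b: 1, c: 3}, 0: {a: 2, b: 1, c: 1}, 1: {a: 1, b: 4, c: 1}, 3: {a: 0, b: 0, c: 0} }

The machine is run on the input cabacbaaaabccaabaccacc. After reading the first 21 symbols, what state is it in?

1

2 → 1 → 1 → 4 → 3 → 0 → 1 → 1 → 1 → 1 → 1 → 4 → 3 → 0 → 2 → 1 → 4 → 3 → 0 → 1 → 1 → 1
After 21 symbols: 1.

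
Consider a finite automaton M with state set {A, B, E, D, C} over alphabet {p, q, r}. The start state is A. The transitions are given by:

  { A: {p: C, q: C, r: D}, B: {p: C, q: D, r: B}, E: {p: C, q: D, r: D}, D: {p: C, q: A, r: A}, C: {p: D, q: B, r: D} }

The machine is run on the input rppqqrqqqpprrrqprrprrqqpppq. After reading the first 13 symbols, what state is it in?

start at A
read 'r': A → D
read 'p': D → C
read 'p': C → D
read 'q': D → A
read 'q': A → C
read 'r': C → D
read 'q': D → A
read 'q': A → C
read 'q': C → B
read 'p': B → C
read 'p': C → D
read 'r': D → A
read 'r': A → D
After 13 symbols: D.

D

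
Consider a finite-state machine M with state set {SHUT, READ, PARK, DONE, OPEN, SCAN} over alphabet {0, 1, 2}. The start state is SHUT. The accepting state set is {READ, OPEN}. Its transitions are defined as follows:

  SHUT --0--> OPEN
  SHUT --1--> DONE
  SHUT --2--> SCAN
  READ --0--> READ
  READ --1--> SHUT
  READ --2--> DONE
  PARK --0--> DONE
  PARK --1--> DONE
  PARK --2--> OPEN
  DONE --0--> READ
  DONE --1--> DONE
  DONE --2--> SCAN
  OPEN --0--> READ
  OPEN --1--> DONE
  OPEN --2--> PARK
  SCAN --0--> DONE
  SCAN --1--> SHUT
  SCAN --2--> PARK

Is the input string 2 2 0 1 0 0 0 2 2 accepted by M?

No

Trace: SHUT -2-> SCAN -2-> PARK -0-> DONE -1-> DONE -0-> READ -0-> READ -0-> READ -2-> DONE -2-> SCAN
End state SCAN is not accepting.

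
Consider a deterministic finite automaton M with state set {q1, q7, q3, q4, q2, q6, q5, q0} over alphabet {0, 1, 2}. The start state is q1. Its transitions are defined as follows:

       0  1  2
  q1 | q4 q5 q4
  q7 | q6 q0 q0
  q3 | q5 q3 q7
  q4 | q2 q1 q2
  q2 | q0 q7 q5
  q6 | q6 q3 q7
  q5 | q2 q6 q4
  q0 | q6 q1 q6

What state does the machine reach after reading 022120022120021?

start at q1
read '0': q1 → q4
read '2': q4 → q2
read '2': q2 → q5
read '1': q5 → q6
read '2': q6 → q7
read '0': q7 → q6
read '0': q6 → q6
read '2': q6 → q7
read '2': q7 → q0
read '1': q0 → q1
read '2': q1 → q4
read '0': q4 → q2
read '0': q2 → q0
read '2': q0 → q6
read '1': q6 → q3

q3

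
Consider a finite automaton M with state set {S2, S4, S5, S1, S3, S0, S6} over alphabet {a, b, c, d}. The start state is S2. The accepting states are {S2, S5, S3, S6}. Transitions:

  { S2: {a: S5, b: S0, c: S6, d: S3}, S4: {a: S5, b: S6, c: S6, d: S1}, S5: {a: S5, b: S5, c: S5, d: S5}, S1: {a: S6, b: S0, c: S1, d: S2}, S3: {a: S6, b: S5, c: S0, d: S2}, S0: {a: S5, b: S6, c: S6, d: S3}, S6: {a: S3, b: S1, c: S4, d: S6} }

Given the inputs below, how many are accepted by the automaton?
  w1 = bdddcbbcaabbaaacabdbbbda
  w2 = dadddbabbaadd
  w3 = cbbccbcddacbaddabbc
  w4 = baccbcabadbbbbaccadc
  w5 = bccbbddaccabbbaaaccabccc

5

w1: S2 → S0 → S3 → S2 → S3 → S0 → S6 → S1 → S1 → S6 → S3 → S5 → S5 → S5 → S5 → S5 → S5 → S5 → S5 → S5 → S5 → S5 → S5 → S5 → S5  → end S5, accepted
w2: S2 → S3 → S6 → S6 → S6 → S6 → S1 → S6 → S1 → S0 → S5 → S5 → S5 → S5  → end S5, accepted
w3: S2 → S6 → S1 → S0 → S6 → S4 → S6 → S4 → S1 → S2 → S5 → S5 → S5 → S5 → S5 → S5 → S5 → S5 → S5 → S5  → end S5, accepted
w4: S2 → S0 → S5 → S5 → S5 → S5 → S5 → S5 → S5 → S5 → S5 → S5 → S5 → S5 → S5 → S5 → S5 → S5 → S5 → S5 → S5  → end S5, accepted
w5: S2 → S0 → S6 → S4 → S6 → S1 → S2 → S3 → S6 → S4 → S6 → S3 → S5 → S5 → S5 → S5 → S5 → S5 → S5 → S5 → S5 → S5 → S5 → S5 → S5  → end S5, accepted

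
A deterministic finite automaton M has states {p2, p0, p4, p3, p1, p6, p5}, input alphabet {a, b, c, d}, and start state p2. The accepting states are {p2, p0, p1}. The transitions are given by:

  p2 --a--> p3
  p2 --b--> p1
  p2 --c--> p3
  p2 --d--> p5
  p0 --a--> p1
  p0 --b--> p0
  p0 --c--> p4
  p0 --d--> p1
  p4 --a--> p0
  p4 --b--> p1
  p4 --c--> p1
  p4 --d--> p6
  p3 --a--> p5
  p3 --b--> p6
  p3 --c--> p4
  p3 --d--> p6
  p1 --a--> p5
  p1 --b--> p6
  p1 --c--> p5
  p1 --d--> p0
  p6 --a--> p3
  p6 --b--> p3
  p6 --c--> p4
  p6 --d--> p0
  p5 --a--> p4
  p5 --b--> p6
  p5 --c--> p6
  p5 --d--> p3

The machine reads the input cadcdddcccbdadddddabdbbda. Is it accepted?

No

p2 → p3 → p5 → p3 → p4 → p6 → p0 → p1 → p5 → p6 → p4 → p1 → p0 → p1 → p0 → p1 → p0 → p1 → p0 → p1 → p6 → p0 → p0 → p0 → p1 → p5
End state p5 is not accepting.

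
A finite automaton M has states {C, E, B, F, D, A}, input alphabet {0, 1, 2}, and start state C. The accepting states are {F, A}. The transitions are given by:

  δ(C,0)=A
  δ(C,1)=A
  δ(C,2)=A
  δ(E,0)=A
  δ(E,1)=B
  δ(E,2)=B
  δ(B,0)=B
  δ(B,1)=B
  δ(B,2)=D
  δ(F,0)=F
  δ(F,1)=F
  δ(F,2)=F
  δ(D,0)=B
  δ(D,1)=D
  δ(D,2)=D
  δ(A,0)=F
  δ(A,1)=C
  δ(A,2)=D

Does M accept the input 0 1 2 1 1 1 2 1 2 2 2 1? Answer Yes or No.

No

Trace: C -0-> A -1-> C -2-> A -1-> C -1-> A -1-> C -2-> A -1-> C -2-> A -2-> D -2-> D -1-> D
End state D is not accepting.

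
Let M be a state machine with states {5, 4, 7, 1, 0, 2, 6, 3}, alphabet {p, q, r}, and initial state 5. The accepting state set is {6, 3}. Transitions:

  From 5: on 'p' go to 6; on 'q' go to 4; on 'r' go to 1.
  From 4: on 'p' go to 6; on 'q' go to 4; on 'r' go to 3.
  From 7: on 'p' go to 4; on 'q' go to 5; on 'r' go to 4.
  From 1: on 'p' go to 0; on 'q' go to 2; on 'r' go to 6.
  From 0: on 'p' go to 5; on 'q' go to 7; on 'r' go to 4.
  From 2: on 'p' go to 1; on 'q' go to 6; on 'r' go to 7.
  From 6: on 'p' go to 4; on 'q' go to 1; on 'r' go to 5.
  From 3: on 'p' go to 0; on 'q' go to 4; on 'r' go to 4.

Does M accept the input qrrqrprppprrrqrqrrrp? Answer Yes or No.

start at 5
read 'q': 5 → 4
read 'r': 4 → 3
read 'r': 3 → 4
read 'q': 4 → 4
read 'r': 4 → 3
read 'p': 3 → 0
read 'r': 0 → 4
read 'p': 4 → 6
read 'p': 6 → 4
read 'p': 4 → 6
read 'r': 6 → 5
read 'r': 5 → 1
read 'r': 1 → 6
read 'q': 6 → 1
read 'r': 1 → 6
read 'q': 6 → 1
read 'r': 1 → 6
read 'r': 6 → 5
read 'r': 5 → 1
read 'p': 1 → 0
End state 0 is not accepting.

No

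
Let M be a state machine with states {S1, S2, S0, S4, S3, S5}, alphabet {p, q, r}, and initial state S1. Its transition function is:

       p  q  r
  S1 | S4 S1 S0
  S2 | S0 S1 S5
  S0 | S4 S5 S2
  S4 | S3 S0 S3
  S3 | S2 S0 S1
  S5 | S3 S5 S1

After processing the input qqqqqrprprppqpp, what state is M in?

Trace: S1 -q-> S1 -q-> S1 -q-> S1 -q-> S1 -q-> S1 -r-> S0 -p-> S4 -r-> S3 -p-> S2 -r-> S5 -p-> S3 -p-> S2 -q-> S1 -p-> S4 -p-> S3

S3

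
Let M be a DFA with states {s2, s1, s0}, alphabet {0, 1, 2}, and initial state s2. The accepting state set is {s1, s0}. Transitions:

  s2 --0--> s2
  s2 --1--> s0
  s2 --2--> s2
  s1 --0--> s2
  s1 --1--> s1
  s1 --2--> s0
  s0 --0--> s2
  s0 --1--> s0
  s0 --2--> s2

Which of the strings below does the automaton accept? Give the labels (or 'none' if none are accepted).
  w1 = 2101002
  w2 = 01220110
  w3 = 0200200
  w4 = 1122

w1: s2 → s2 → s0 → s2 → s0 → s2 → s2 → s2  → end s2, rejected
w2: s2 → s2 → s0 → s2 → s2 → s2 → s0 → s0 → s2  → end s2, rejected
w3: s2 → s2 → s2 → s2 → s2 → s2 → s2 → s2  → end s2, rejected
w4: s2 → s0 → s0 → s2 → s2  → end s2, rejected

none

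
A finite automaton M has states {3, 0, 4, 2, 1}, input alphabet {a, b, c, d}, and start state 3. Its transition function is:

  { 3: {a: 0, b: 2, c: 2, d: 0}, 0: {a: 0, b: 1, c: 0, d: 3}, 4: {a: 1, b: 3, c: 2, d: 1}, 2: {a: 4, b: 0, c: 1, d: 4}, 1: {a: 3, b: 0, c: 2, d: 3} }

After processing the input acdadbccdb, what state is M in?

Trace: 3 -a-> 0 -c-> 0 -d-> 3 -a-> 0 -d-> 3 -b-> 2 -c-> 1 -c-> 2 -d-> 4 -b-> 3

3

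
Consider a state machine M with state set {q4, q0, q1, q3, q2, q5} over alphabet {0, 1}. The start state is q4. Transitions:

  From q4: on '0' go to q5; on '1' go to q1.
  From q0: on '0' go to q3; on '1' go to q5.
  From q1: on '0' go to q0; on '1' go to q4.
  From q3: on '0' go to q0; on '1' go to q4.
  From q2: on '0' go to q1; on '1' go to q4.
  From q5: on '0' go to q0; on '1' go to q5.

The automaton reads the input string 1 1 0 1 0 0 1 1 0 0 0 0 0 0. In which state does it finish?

Trace: q4 -1-> q1 -1-> q4 -0-> q5 -1-> q5 -0-> q0 -0-> q3 -1-> q4 -1-> q1 -0-> q0 -0-> q3 -0-> q0 -0-> q3 -0-> q0 -0-> q3

q3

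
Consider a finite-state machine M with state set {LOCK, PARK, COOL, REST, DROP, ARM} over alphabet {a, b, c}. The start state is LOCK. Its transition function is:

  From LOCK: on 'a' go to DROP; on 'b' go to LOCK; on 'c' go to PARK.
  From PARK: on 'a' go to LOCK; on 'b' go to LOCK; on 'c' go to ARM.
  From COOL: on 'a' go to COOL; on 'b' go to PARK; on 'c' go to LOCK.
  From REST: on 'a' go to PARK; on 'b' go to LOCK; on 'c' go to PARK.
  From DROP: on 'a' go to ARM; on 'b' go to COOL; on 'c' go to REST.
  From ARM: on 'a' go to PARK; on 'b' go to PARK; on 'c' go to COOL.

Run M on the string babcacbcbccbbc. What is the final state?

PARK

start at LOCK
read 'b': LOCK → LOCK
read 'a': LOCK → DROP
read 'b': DROP → COOL
read 'c': COOL → LOCK
read 'a': LOCK → DROP
read 'c': DROP → REST
read 'b': REST → LOCK
read 'c': LOCK → PARK
read 'b': PARK → LOCK
read 'c': LOCK → PARK
read 'c': PARK → ARM
read 'b': ARM → PARK
read 'b': PARK → LOCK
read 'c': LOCK → PARK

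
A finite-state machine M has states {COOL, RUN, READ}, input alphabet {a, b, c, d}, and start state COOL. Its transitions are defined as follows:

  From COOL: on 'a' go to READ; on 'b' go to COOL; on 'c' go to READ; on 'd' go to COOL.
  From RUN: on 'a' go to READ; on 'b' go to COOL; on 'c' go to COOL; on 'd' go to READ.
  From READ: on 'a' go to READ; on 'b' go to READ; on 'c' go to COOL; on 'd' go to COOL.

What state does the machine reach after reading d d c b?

Trace: COOL -d-> COOL -d-> COOL -c-> READ -b-> READ

READ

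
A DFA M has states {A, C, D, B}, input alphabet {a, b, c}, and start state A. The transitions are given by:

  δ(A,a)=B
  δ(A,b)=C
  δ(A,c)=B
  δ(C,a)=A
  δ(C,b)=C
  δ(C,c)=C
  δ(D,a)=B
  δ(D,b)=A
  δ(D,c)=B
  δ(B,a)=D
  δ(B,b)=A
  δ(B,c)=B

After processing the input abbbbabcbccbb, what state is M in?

C

Trace: A -a-> B -b-> A -b-> C -b-> C -b-> C -a-> A -b-> C -c-> C -b-> C -c-> C -c-> C -b-> C -b-> C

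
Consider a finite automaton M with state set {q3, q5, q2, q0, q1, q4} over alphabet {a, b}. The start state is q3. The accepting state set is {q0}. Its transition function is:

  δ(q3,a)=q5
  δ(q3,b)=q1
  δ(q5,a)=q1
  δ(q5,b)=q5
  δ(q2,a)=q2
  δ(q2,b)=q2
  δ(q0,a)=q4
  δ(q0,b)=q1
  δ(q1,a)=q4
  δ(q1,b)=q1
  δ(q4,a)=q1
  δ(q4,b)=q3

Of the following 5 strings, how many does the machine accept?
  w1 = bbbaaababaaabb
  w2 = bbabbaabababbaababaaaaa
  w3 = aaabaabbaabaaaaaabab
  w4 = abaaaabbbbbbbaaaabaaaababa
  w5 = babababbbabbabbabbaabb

0

w1: Trace: q3 -b-> q1 -b-> q1 -b-> q1 -a-> q4 -a-> q1 -a-> q4 -b-> q3 -a-> q5 -b-> q5 -a-> q1 -a-> q4 -a-> q1 -b-> q1 -b-> q1  → end q1, rejected
w2: Trace: q3 -b-> q1 -b-> q1 -a-> q4 -b-> q3 -b-> q1 -a-> q4 -a-> q1 -b-> q1 -a-> q4 -b-> q3 -a-> q5 -b-> q5 -b-> q5 -a-> q1 -a-> q4 -b-> q3 -a-> q5 -b-> q5 -a-> q1 -a-> q4 -a-> q1 -a-> q4 -a-> q1  → end q1, rejected
w3: Trace: q3 -a-> q5 -a-> q1 -a-> q4 -b-> q3 -a-> q5 -a-> q1 -b-> q1 -b-> q1 -a-> q4 -a-> q1 -b-> q1 -a-> q4 -a-> q1 -a-> q4 -a-> q1 -a-> q4 -a-> q1 -b-> q1 -a-> q4 -b-> q3  → end q3, rejected
w4: Trace: q3 -a-> q5 -b-> q5 -a-> q1 -a-> q4 -a-> q1 -a-> q4 -b-> q3 -b-> q1 -b-> q1 -b-> q1 -b-> q1 -b-> q1 -b-> q1 -a-> q4 -a-> q1 -a-> q4 -a-> q1 -b-> q1 -a-> q4 -a-> q1 -a-> q4 -a-> q1 -b-> q1 -a-> q4 -b-> q3 -a-> q5  → end q5, rejected
w5: Trace: q3 -b-> q1 -a-> q4 -b-> q3 -a-> q5 -b-> q5 -a-> q1 -b-> q1 -b-> q1 -b-> q1 -a-> q4 -b-> q3 -b-> q1 -a-> q4 -b-> q3 -b-> q1 -a-> q4 -b-> q3 -b-> q1 -a-> q4 -a-> q1 -b-> q1 -b-> q1  → end q1, rejected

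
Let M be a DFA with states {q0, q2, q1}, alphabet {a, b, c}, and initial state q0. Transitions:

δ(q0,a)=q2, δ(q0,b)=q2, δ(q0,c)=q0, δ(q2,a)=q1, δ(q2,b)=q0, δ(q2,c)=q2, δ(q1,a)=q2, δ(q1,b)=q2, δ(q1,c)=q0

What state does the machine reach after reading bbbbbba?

q2

Trace: q0 -b-> q2 -b-> q0 -b-> q2 -b-> q0 -b-> q2 -b-> q0 -a-> q2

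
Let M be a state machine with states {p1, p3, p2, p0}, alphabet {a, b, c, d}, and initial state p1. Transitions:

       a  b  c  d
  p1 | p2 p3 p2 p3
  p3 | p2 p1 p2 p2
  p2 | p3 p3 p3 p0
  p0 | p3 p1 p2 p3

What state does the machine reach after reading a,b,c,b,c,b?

start at p1
read 'a': p1 → p2
read 'b': p2 → p3
read 'c': p3 → p2
read 'b': p2 → p3
read 'c': p3 → p2
read 'b': p2 → p3

p3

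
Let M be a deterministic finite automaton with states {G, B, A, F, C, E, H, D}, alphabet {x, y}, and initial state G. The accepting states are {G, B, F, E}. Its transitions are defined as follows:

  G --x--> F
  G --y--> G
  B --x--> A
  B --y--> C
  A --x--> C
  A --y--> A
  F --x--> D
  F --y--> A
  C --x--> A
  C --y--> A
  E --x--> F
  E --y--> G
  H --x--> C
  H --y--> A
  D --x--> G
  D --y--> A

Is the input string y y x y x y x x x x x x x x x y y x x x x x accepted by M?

No

G → G → G → F → A → C → A → C → A → C → A → C → A → C → A → C → A → A → C → A → C → A → C
End state C is not accepting.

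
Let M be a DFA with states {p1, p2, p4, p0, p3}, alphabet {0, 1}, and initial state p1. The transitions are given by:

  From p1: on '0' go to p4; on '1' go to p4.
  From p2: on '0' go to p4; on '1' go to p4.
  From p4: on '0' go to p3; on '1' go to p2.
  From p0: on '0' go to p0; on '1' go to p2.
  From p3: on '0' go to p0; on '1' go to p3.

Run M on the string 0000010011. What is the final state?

Trace: p1 -0-> p4 -0-> p3 -0-> p0 -0-> p0 -0-> p0 -1-> p2 -0-> p4 -0-> p3 -1-> p3 -1-> p3

p3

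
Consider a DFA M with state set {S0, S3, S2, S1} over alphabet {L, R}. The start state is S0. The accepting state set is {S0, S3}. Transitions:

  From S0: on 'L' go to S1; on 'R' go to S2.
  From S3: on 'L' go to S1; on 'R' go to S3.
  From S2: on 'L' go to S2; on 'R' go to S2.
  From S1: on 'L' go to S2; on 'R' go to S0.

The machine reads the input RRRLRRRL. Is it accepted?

No

S0 → S2 → S2 → S2 → S2 → S2 → S2 → S2 → S2
End state S2 is not accepting.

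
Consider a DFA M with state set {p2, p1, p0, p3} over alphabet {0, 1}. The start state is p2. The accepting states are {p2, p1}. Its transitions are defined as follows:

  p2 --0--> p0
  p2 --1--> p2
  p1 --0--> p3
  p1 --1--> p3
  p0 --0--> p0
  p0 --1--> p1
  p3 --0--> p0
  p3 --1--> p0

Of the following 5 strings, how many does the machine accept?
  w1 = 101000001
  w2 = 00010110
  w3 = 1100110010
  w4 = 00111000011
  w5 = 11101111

2

w1: Trace: p2 -1-> p2 -0-> p0 -1-> p1 -0-> p3 -0-> p0 -0-> p0 -0-> p0 -0-> p0 -1-> p1  → end p1, accepted
w2: Trace: p2 -0-> p0 -0-> p0 -0-> p0 -1-> p1 -0-> p3 -1-> p0 -1-> p1 -0-> p3  → end p3, rejected
w3: Trace: p2 -1-> p2 -1-> p2 -0-> p0 -0-> p0 -1-> p1 -1-> p3 -0-> p0 -0-> p0 -1-> p1 -0-> p3  → end p3, rejected
w4: Trace: p2 -0-> p0 -0-> p0 -1-> p1 -1-> p3 -1-> p0 -0-> p0 -0-> p0 -0-> p0 -0-> p0 -1-> p1 -1-> p3  → end p3, rejected
w5: Trace: p2 -1-> p2 -1-> p2 -1-> p2 -0-> p0 -1-> p1 -1-> p3 -1-> p0 -1-> p1  → end p1, accepted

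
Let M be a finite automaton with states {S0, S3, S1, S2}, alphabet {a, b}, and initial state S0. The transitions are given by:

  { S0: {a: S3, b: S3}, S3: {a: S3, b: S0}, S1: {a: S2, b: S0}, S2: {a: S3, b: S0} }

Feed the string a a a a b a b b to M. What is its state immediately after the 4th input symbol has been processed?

S3

start at S0
read 'a': S0 → S3
read 'a': S3 → S3
read 'a': S3 → S3
read 'a': S3 → S3
After 4 symbols: S3.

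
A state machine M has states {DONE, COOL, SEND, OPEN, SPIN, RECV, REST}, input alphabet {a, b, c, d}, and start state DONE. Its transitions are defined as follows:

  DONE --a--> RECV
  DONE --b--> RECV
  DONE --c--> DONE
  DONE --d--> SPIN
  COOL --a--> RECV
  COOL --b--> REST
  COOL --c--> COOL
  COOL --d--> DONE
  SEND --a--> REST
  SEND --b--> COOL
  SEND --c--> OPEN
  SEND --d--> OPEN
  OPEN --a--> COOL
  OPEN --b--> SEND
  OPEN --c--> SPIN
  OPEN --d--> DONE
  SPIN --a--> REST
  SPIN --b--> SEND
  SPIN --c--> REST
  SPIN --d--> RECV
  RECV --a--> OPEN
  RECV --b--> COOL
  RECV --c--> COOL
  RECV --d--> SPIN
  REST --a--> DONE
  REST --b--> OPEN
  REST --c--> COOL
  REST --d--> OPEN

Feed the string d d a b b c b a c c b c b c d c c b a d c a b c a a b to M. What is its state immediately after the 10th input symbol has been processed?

DONE

start at DONE
read 'd': DONE → SPIN
read 'd': SPIN → RECV
read 'a': RECV → OPEN
read 'b': OPEN → SEND
read 'b': SEND → COOL
read 'c': COOL → COOL
read 'b': COOL → REST
read 'a': REST → DONE
read 'c': DONE → DONE
read 'c': DONE → DONE
After 10 symbols: DONE.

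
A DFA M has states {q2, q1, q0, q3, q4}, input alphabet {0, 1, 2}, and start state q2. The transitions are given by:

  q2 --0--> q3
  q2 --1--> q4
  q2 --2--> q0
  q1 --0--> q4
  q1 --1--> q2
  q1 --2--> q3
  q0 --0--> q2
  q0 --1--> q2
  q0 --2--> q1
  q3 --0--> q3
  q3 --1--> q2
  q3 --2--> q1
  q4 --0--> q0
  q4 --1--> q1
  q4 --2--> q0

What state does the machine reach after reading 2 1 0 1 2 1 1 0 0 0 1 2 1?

start at q2
read '2': q2 → q0
read '1': q0 → q2
read '0': q2 → q3
read '1': q3 → q2
read '2': q2 → q0
read '1': q0 → q2
read '1': q2 → q4
read '0': q4 → q0
read '0': q0 → q2
read '0': q2 → q3
read '1': q3 → q2
read '2': q2 → q0
read '1': q0 → q2

q2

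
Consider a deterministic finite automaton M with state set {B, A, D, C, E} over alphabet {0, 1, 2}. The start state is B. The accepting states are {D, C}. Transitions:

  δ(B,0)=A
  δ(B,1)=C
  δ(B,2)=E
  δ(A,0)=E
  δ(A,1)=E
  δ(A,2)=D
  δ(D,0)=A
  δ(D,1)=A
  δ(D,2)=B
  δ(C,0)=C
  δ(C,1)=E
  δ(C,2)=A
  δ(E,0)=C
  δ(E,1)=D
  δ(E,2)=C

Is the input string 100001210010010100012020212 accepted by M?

Yes

B → C → C → C → C → C → E → C → E → C → C → E → C → C → E → C → E → C → C → C → E → C → C → A → E → C → E → C
End state C is accepting.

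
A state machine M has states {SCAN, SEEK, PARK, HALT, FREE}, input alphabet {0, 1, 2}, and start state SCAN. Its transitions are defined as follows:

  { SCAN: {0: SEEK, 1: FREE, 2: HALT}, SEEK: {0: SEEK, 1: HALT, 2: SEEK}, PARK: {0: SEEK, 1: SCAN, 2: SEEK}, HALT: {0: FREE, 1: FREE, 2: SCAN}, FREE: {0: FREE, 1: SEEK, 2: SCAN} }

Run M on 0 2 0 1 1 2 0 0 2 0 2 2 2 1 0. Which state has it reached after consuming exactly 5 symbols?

SCAN → SEEK → SEEK → SEEK → HALT → FREE
After 5 symbols: FREE.

FREE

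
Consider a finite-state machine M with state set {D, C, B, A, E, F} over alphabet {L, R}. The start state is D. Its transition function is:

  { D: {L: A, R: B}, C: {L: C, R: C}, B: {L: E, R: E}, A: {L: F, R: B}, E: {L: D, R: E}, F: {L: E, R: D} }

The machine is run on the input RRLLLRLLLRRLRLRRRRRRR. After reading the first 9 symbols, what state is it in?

start at D
read 'R': D → B
read 'R': B → E
read 'L': E → D
read 'L': D → A
read 'L': A → F
read 'R': F → D
read 'L': D → A
read 'L': A → F
read 'L': F → E
After 9 symbols: E.

E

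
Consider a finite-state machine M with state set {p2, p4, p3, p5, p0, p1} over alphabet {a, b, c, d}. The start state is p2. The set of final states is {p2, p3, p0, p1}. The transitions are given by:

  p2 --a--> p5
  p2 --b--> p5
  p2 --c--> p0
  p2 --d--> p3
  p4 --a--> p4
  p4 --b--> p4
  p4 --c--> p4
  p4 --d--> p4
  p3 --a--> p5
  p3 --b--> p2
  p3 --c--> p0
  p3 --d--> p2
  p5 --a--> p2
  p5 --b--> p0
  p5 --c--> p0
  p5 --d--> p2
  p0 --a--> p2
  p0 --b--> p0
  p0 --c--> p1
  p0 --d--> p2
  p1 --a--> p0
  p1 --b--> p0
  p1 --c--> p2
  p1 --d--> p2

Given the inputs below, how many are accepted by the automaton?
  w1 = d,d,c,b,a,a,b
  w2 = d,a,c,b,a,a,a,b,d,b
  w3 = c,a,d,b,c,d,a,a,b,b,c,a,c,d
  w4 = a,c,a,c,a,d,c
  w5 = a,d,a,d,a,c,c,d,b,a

w1:
  start at p2
  read 'd': p2 → p3
  read 'd': p3 → p2
  read 'c': p2 → p0
  read 'b': p0 → p0
  read 'a': p0 → p2
  read 'a': p2 → p5
  read 'b': p5 → p0
  end p0, accepted
w2:
  start at p2
  read 'd': p2 → p3
  read 'a': p3 → p5
  read 'c': p5 → p0
  read 'b': p0 → p0
  read 'a': p0 → p2
  read 'a': p2 → p5
  read 'a': p5 → p2
  read 'b': p2 → p5
  read 'd': p5 → p2
  read 'b': p2 → p5
  end p5, rejected
w3:
  start at p2
  read 'c': p2 → p0
  read 'a': p0 → p2
  read 'd': p2 → p3
  read 'b': p3 → p2
  read 'c': p2 → p0
  read 'd': p0 → p2
  read 'a': p2 → p5
  read 'a': p5 → p2
  read 'b': p2 → p5
  read 'b': p5 → p0
  read 'c': p0 → p1
  read 'a': p1 → p0
  read 'c': p0 → p1
  read 'd': p1 → p2
  end p2, accepted
w4:
  start at p2
  read 'a': p2 → p5
  read 'c': p5 → p0
  read 'a': p0 → p2
  read 'c': p2 → p0
  read 'a': p0 → p2
  read 'd': p2 → p3
  read 'c': p3 → p0
  end p0, accepted
w5:
  start at p2
  read 'a': p2 → p5
  read 'd': p5 → p2
  read 'a': p2 → p5
  read 'd': p5 → p2
  read 'a': p2 → p5
  read 'c': p5 → p0
  read 'c': p0 → p1
  read 'd': p1 → p2
  read 'b': p2 → p5
  read 'a': p5 → p2
  end p2, accepted

4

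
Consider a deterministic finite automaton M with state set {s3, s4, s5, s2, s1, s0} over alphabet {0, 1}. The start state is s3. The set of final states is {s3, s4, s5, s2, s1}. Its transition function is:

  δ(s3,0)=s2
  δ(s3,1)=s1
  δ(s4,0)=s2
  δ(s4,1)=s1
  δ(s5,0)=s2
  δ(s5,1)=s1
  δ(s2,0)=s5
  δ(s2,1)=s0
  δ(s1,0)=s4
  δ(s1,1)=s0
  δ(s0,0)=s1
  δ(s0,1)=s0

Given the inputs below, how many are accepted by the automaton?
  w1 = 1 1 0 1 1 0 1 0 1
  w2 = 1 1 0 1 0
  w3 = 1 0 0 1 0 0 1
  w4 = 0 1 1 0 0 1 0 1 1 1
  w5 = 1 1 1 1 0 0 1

3

w1: Trace: s3 -1-> s1 -1-> s0 -0-> s1 -1-> s0 -1-> s0 -0-> s1 -1-> s0 -0-> s1 -1-> s0  → end s0, rejected
w2: Trace: s3 -1-> s1 -1-> s0 -0-> s1 -1-> s0 -0-> s1  → end s1, accepted
w3: Trace: s3 -1-> s1 -0-> s4 -0-> s2 -1-> s0 -0-> s1 -0-> s4 -1-> s1  → end s1, accepted
w4: Trace: s3 -0-> s2 -1-> s0 -1-> s0 -0-> s1 -0-> s4 -1-> s1 -0-> s4 -1-> s1 -1-> s0 -1-> s0  → end s0, rejected
w5: Trace: s3 -1-> s1 -1-> s0 -1-> s0 -1-> s0 -0-> s1 -0-> s4 -1-> s1  → end s1, accepted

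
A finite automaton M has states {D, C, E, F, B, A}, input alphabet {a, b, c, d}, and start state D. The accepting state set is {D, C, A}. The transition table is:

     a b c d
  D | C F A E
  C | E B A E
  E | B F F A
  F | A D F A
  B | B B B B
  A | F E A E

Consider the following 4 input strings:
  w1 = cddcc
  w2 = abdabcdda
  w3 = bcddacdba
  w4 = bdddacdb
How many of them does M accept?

1

w1:
  start at D
  read 'c': D → A
  read 'd': A → E
  read 'd': E → A
  read 'c': A → A
  read 'c': A → A
  end A, accepted
w2:
  start at D
  read 'a': D → C
  read 'b': C → B
  read 'd': B → B
  read 'a': B → B
  read 'b': B → B
  read 'c': B → B
  read 'd': B → B
  read 'd': B → B
  read 'a': B → B
  end B, rejected
w3:
  start at D
  read 'b': D → F
  read 'c': F → F
  read 'd': F → A
  read 'd': A → E
  read 'a': E → B
  read 'c': B → B
  read 'd': B → B
  read 'b': B → B
  read 'a': B → B
  end B, rejected
w4:
  start at D
  read 'b': D → F
  read 'd': F → A
  read 'd': A → E
  read 'd': E → A
  read 'a': A → F
  read 'c': F → F
  read 'd': F → A
  read 'b': A → E
  end E, rejected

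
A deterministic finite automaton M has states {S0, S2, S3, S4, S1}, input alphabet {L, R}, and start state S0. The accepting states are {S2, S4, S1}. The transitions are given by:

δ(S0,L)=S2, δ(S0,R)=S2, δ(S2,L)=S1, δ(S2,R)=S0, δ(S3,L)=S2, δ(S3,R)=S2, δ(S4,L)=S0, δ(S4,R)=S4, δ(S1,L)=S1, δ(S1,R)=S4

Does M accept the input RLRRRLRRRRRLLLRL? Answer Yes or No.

No

Trace: S0 -R-> S2 -L-> S1 -R-> S4 -R-> S4 -R-> S4 -L-> S0 -R-> S2 -R-> S0 -R-> S2 -R-> S0 -R-> S2 -L-> S1 -L-> S1 -L-> S1 -R-> S4 -L-> S0
End state S0 is not accepting.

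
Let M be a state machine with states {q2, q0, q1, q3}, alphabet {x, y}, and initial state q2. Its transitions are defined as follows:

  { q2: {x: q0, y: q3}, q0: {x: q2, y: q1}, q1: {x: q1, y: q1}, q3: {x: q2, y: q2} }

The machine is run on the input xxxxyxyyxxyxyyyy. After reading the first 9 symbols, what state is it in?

Trace: q2 -x-> q0 -x-> q2 -x-> q0 -x-> q2 -y-> q3 -x-> q2 -y-> q3 -y-> q2 -x-> q0
After 9 symbols: q0.

q0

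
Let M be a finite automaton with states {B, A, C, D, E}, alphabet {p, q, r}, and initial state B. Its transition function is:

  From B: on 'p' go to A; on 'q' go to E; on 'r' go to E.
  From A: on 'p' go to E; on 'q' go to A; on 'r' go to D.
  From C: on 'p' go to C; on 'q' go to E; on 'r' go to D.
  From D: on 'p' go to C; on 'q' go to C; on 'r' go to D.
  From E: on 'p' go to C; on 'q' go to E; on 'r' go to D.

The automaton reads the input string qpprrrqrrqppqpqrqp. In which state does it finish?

start at B
read 'q': B → E
read 'p': E → C
read 'p': C → C
read 'r': C → D
read 'r': D → D
read 'r': D → D
read 'q': D → C
read 'r': C → D
read 'r': D → D
read 'q': D → C
read 'p': C → C
read 'p': C → C
read 'q': C → E
read 'p': E → C
read 'q': C → E
read 'r': E → D
read 'q': D → C
read 'p': C → C

C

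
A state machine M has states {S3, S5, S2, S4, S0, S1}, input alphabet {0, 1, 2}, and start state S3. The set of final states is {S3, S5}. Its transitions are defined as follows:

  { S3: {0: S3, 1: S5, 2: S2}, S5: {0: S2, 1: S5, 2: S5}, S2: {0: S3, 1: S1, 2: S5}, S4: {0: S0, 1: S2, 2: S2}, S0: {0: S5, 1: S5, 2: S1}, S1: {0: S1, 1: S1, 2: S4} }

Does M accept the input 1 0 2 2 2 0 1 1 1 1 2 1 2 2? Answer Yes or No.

Trace: S3 -1-> S5 -0-> S2 -2-> S5 -2-> S5 -2-> S5 -0-> S2 -1-> S1 -1-> S1 -1-> S1 -1-> S1 -2-> S4 -1-> S2 -2-> S5 -2-> S5
End state S5 is accepting.

Yes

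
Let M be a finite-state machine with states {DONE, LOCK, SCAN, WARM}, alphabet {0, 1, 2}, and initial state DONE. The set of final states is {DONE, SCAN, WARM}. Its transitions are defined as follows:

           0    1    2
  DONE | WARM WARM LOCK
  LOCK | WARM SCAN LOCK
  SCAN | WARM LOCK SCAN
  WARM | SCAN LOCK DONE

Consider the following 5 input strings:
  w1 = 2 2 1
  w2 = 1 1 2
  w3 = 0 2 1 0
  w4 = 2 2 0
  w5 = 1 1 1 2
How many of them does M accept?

w1:
  start at DONE
  read '2': DONE → LOCK
  read '2': LOCK → LOCK
  read '1': LOCK → SCAN
  end SCAN, accepted
w2:
  start at DONE
  read '1': DONE → WARM
  read '1': WARM → LOCK
  read '2': LOCK → LOCK
  end LOCK, rejected
w3:
  start at DONE
  read '0': DONE → WARM
  read '2': WARM → DONE
  read '1': DONE → WARM
  read '0': WARM → SCAN
  end SCAN, accepted
w4:
  start at DONE
  read '2': DONE → LOCK
  read '2': LOCK → LOCK
  read '0': LOCK → WARM
  end WARM, accepted
w5:
  start at DONE
  read '1': DONE → WARM
  read '1': WARM → LOCK
  read '1': LOCK → SCAN
  read '2': SCAN → SCAN
  end SCAN, accepted

4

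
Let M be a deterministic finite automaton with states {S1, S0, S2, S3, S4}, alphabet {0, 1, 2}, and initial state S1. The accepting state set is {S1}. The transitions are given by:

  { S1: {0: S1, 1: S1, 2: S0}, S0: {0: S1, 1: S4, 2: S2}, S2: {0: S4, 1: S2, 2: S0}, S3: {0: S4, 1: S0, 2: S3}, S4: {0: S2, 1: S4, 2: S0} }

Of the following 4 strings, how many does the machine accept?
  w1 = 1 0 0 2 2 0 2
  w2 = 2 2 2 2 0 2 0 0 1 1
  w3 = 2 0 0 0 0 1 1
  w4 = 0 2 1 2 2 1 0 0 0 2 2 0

2

w1: S1 → S1 → S1 → S1 → S0 → S2 → S4 → S0  → end S0, rejected
w2: S1 → S0 → S2 → S0 → S2 → S4 → S0 → S1 → S1 → S1 → S1  → end S1, accepted
w3: S1 → S0 → S1 → S1 → S1 → S1 → S1 → S1  → end S1, accepted
w4: S1 → S1 → S0 → S4 → S0 → S2 → S2 → S4 → S2 → S4 → S0 → S2 → S4  → end S4, rejected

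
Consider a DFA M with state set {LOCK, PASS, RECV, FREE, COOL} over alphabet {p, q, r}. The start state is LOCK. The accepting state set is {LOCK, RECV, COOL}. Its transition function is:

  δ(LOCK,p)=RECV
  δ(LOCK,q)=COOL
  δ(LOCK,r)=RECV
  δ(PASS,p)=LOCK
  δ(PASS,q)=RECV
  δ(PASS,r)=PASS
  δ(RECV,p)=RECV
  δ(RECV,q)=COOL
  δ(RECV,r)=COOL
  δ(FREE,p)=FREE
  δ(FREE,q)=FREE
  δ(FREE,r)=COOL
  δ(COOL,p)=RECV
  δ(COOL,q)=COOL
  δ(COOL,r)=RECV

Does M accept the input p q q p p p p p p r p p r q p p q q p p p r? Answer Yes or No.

Yes

start at LOCK
read 'p': LOCK → RECV
read 'q': RECV → COOL
read 'q': COOL → COOL
read 'p': COOL → RECV
read 'p': RECV → RECV
read 'p': RECV → RECV
read 'p': RECV → RECV
read 'p': RECV → RECV
read 'p': RECV → RECV
read 'r': RECV → COOL
read 'p': COOL → RECV
read 'p': RECV → RECV
read 'r': RECV → COOL
read 'q': COOL → COOL
read 'p': COOL → RECV
read 'p': RECV → RECV
read 'q': RECV → COOL
read 'q': COOL → COOL
read 'p': COOL → RECV
read 'p': RECV → RECV
read 'p': RECV → RECV
read 'r': RECV → COOL
End state COOL is accepting.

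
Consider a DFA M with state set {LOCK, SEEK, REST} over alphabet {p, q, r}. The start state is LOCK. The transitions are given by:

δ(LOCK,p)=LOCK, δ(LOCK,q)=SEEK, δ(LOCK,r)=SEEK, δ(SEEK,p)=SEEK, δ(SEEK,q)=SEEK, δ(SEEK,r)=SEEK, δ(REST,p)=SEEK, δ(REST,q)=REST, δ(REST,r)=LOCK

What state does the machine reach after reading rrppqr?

start at LOCK
read 'r': LOCK → SEEK
read 'r': SEEK → SEEK
read 'p': SEEK → SEEK
read 'p': SEEK → SEEK
read 'q': SEEK → SEEK
read 'r': SEEK → SEEK

SEEK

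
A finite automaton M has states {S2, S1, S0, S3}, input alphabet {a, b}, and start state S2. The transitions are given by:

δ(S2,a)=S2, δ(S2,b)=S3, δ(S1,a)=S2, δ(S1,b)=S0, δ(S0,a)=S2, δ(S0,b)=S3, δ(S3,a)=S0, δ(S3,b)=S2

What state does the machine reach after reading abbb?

S2 → S2 → S3 → S2 → S3

S3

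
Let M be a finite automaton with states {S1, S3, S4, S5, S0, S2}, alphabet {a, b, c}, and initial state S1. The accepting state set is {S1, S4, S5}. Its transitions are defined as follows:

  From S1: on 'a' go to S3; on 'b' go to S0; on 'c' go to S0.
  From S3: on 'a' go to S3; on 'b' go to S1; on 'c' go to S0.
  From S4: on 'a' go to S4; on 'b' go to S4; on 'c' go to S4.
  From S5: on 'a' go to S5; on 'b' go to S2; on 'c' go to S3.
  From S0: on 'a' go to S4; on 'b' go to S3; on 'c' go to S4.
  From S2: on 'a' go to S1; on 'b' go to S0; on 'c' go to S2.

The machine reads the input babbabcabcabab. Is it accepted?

Trace: S1 -b-> S0 -a-> S4 -b-> S4 -b-> S4 -a-> S4 -b-> S4 -c-> S4 -a-> S4 -b-> S4 -c-> S4 -a-> S4 -b-> S4 -a-> S4 -b-> S4
End state S4 is accepting.

Yes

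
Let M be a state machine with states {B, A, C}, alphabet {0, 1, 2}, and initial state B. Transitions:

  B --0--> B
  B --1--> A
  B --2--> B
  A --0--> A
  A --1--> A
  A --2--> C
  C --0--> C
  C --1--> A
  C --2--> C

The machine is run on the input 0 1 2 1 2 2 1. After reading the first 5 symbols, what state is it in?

C

start at B
read '0': B → B
read '1': B → A
read '2': A → C
read '1': C → A
read '2': A → C
After 5 symbols: C.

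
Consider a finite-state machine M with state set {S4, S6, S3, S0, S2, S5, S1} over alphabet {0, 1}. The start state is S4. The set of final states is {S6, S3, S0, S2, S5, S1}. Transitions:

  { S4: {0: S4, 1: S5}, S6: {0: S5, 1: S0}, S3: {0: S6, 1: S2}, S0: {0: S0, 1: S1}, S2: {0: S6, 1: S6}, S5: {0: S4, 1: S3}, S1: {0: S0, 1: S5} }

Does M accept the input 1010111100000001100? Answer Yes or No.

Trace: S4 -1-> S5 -0-> S4 -1-> S5 -0-> S4 -1-> S5 -1-> S3 -1-> S2 -1-> S6 -0-> S5 -0-> S4 -0-> S4 -0-> S4 -0-> S4 -0-> S4 -0-> S4 -1-> S5 -1-> S3 -0-> S6 -0-> S5
End state S5 is accepting.

Yes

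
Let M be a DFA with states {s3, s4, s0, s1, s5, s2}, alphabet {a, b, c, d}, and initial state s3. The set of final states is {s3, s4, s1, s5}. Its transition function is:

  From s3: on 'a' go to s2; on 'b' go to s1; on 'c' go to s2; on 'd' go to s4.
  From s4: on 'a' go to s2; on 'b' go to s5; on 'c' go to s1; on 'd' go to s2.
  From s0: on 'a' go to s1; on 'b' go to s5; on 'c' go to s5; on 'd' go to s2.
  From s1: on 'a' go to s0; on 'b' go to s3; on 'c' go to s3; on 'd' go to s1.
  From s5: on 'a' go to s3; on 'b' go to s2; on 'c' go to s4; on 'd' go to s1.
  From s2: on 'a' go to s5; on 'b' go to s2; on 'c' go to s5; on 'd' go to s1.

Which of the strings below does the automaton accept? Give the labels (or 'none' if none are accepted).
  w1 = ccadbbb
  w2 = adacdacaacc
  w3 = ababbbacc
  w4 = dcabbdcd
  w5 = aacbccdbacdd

w1: s3 → s2 → s5 → s3 → s4 → s5 → s2 → s2  → end s2, rejected
w2: s3 → s2 → s1 → s0 → s5 → s1 → s0 → s5 → s3 → s2 → s5 → s4  → end s4, accepted
w3: s3 → s2 → s2 → s5 → s2 → s2 → s2 → s5 → s4 → s1  → end s1, accepted
w4: s3 → s4 → s1 → s0 → s5 → s2 → s1 → s3 → s4  → end s4, accepted
w5: s3 → s2 → s5 → s4 → s5 → s4 → s1 → s1 → s3 → s2 → s5 → s1 → s1  → end s1, accepted

w2, w3, w4, w5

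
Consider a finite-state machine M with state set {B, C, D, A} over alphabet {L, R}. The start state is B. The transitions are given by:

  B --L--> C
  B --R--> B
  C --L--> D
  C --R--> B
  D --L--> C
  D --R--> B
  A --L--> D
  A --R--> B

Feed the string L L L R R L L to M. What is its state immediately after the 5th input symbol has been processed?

B

Trace: B -L-> C -L-> D -L-> C -R-> B -R-> B
After 5 symbols: B.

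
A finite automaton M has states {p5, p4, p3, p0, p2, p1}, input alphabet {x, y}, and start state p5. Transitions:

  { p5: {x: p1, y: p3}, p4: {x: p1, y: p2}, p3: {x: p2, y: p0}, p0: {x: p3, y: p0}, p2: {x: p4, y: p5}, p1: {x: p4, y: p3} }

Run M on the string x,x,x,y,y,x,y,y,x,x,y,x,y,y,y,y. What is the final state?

start at p5
read 'x': p5 → p1
read 'x': p1 → p4
read 'x': p4 → p1
read 'y': p1 → p3
read 'y': p3 → p0
read 'x': p0 → p3
read 'y': p3 → p0
read 'y': p0 → p0
read 'x': p0 → p3
read 'x': p3 → p2
read 'y': p2 → p5
read 'x': p5 → p1
read 'y': p1 → p3
read 'y': p3 → p0
read 'y': p0 → p0
read 'y': p0 → p0

p0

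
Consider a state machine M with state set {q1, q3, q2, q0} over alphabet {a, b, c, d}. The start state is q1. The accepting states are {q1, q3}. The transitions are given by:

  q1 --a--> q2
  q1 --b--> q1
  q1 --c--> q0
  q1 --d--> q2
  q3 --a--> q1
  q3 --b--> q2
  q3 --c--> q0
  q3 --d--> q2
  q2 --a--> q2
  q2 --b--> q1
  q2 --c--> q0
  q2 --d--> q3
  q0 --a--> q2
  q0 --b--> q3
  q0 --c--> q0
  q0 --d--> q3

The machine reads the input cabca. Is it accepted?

start at q1
read 'c': q1 → q0
read 'a': q0 → q2
read 'b': q2 → q1
read 'c': q1 → q0
read 'a': q0 → q2
End state q2 is not accepting.

No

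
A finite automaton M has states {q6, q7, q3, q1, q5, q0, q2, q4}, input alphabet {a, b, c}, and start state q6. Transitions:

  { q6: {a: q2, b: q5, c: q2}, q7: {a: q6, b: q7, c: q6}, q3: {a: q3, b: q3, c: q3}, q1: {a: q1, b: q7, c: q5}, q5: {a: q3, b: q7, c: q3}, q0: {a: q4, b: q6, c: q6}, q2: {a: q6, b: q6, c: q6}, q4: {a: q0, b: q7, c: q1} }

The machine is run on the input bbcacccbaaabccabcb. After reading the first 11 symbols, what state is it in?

Trace: q6 -b-> q5 -b-> q7 -c-> q6 -a-> q2 -c-> q6 -c-> q2 -c-> q6 -b-> q5 -a-> q3 -a-> q3 -a-> q3
After 11 symbols: q3.

q3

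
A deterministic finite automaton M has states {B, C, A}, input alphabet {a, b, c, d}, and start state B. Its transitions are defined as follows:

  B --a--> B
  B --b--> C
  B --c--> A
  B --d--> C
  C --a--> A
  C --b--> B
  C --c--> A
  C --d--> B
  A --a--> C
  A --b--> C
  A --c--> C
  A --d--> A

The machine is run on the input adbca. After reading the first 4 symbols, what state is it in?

A

B → B → C → B → A
After 4 symbols: A.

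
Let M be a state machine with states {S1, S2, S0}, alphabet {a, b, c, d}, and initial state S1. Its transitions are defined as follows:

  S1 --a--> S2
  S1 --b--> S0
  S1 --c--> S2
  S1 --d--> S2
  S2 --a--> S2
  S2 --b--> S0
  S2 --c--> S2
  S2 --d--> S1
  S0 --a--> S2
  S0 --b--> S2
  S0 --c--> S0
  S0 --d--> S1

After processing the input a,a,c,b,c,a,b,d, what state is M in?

S1

S1 → S2 → S2 → S2 → S0 → S0 → S2 → S0 → S1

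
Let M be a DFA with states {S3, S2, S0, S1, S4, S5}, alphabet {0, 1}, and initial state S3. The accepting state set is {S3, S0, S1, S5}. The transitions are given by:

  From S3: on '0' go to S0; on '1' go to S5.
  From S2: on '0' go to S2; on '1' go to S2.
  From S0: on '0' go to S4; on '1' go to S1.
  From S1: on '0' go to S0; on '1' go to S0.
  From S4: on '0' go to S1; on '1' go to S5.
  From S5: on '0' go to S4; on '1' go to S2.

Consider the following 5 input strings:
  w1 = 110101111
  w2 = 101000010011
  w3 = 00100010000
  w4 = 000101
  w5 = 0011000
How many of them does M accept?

3

w1: Trace: S3 -1-> S5 -1-> S2 -0-> S2 -1-> S2 -0-> S2 -1-> S2 -1-> S2 -1-> S2 -1-> S2  → end S2, rejected
w2: Trace: S3 -1-> S5 -0-> S4 -1-> S5 -0-> S4 -0-> S1 -0-> S0 -0-> S4 -1-> S5 -0-> S4 -0-> S1 -1-> S0 -1-> S1  → end S1, accepted
w3: Trace: S3 -0-> S0 -0-> S4 -1-> S5 -0-> S4 -0-> S1 -0-> S0 -1-> S1 -0-> S0 -0-> S4 -0-> S1 -0-> S0  → end S0, accepted
w4: Trace: S3 -0-> S0 -0-> S4 -0-> S1 -1-> S0 -0-> S4 -1-> S5  → end S5, accepted
w5: Trace: S3 -0-> S0 -0-> S4 -1-> S5 -1-> S2 -0-> S2 -0-> S2 -0-> S2  → end S2, rejected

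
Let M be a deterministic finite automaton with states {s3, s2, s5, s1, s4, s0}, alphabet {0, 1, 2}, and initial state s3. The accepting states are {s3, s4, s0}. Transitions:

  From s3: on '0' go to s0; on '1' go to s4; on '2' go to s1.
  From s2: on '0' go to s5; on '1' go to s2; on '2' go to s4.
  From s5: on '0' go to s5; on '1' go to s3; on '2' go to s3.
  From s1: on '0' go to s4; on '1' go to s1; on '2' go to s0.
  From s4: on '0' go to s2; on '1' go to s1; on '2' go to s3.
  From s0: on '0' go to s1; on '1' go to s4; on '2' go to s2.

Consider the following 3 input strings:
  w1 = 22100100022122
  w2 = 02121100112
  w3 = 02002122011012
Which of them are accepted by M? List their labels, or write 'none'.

w2, w3

w1:
  start at s3
  read '2': s3 → s1
  read '2': s1 → s0
  read '1': s0 → s4
  read '0': s4 → s2
  read '0': s2 → s5
  read '1': s5 → s3
  read '0': s3 → s0
  read '0': s0 → s1
  read '0': s1 → s4
  read '2': s4 → s3
  read '2': s3 → s1
  read '1': s1 → s1
  read '2': s1 → s0
  read '2': s0 → s2
  end s2, rejected
w2:
  start at s3
  read '0': s3 → s0
  read '2': s0 → s2
  read '1': s2 → s2
  read '2': s2 → s4
  read '1': s4 → s1
  read '1': s1 → s1
  read '0': s1 → s4
  read '0': s4 → s2
  read '1': s2 → s2
  read '1': s2 → s2
  read '2': s2 → s4
  end s4, accepted
w3:
  start at s3
  read '0': s3 → s0
  read '2': s0 → s2
  read '0': s2 → s5
  read '0': s5 → s5
  read '2': s5 → s3
  read '1': s3 → s4
  read '2': s4 → s3
  read '2': s3 → s1
  read '0': s1 → s4
  read '1': s4 → s1
  read '1': s1 → s1
  read '0': s1 → s4
  read '1': s4 → s1
  read '2': s1 → s0
  end s0, accepted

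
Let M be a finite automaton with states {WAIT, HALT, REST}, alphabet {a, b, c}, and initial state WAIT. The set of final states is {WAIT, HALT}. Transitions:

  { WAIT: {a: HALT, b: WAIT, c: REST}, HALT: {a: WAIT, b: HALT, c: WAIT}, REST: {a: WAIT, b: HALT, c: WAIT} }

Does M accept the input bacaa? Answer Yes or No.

Yes

WAIT → WAIT → HALT → WAIT → HALT → WAIT
End state WAIT is accepting.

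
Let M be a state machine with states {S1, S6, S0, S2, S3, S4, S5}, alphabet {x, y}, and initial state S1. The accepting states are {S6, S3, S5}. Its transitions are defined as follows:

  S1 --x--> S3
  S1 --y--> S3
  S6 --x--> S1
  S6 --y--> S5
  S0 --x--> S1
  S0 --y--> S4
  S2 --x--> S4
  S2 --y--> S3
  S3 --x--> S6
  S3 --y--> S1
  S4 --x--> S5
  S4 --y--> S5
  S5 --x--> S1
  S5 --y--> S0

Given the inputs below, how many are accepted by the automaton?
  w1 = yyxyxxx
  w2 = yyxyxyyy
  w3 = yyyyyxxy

w1:
  start at S1
  read 'y': S1 → S3
  read 'y': S3 → S1
  read 'x': S1 → S3
  read 'y': S3 → S1
  read 'x': S1 → S3
  read 'x': S3 → S6
  read 'x': S6 → S1
  end S1, rejected
w2:
  start at S1
  read 'y': S1 → S3
  read 'y': S3 → S1
  read 'x': S1 → S3
  read 'y': S3 → S1
  read 'x': S1 → S3
  read 'y': S3 → S1
  read 'y': S1 → S3
  read 'y': S3 → S1
  end S1, rejected
w3:
  start at S1
  read 'y': S1 → S3
  read 'y': S3 → S1
  read 'y': S1 → S3
  read 'y': S3 → S1
  read 'y': S1 → S3
  read 'x': S3 → S6
  read 'x': S6 → S1
  read 'y': S1 → S3
  end S3, accepted

1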